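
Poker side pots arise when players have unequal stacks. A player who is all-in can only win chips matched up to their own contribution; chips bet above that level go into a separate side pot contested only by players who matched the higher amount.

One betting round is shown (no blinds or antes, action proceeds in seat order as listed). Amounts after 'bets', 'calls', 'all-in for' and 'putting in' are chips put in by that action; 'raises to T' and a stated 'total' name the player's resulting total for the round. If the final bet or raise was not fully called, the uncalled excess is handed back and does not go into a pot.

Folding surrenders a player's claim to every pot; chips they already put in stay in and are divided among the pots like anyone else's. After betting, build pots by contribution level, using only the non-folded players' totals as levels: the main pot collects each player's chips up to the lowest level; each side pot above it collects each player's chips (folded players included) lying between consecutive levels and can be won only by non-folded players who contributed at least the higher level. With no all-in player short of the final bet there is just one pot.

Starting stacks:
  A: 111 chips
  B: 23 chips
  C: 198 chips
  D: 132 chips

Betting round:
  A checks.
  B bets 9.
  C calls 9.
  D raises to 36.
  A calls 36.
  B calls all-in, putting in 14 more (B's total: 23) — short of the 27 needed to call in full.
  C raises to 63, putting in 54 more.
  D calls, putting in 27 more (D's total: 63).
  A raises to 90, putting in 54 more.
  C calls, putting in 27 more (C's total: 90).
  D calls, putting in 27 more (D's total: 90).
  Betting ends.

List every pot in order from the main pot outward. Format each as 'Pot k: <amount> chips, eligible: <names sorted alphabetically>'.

Contributions: A=90, B=23, C=90, D=90
Pot levels (distinct totals of non-folded players): 23, 90
Layer 1-23: 23 each from A, B, C, D = 23*4 = 92 chips; eligible A, B, C, D
Layer 24-90: 67 each from A, C, D = 67*3 = 201 chips; eligible A, C, D

Pot 1: 92 chips, eligible: A, B, C, D
Pot 2: 201 chips, eligible: A, C, D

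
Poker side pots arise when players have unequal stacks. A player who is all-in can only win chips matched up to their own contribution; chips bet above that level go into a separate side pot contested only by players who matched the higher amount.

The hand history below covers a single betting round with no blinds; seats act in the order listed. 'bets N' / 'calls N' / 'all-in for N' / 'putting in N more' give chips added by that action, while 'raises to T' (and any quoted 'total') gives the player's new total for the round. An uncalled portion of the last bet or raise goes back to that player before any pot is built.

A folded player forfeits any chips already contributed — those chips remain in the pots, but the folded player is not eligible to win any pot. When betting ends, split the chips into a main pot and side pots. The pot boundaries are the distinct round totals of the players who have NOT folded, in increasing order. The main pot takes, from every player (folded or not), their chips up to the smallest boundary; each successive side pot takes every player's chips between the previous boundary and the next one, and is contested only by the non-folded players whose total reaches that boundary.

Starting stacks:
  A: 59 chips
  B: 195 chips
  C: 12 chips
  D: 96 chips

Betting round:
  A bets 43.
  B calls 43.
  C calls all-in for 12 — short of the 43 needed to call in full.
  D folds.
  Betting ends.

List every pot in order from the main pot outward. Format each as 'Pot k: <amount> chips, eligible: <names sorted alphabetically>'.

Contributions: A=43, B=43, C=12
Folded: D
Pot levels (distinct totals of non-folded players): 12, 43
Layer 1-12: 12 each from A, B, C = 12*3 = 36 chips; eligible A, B, C
Layer 13-43: 31 each from A, B = 31*2 = 62 chips; eligible A, B

Pot 1: 36 chips, eligible: A, B, C
Pot 2: 62 chips, eligible: A, B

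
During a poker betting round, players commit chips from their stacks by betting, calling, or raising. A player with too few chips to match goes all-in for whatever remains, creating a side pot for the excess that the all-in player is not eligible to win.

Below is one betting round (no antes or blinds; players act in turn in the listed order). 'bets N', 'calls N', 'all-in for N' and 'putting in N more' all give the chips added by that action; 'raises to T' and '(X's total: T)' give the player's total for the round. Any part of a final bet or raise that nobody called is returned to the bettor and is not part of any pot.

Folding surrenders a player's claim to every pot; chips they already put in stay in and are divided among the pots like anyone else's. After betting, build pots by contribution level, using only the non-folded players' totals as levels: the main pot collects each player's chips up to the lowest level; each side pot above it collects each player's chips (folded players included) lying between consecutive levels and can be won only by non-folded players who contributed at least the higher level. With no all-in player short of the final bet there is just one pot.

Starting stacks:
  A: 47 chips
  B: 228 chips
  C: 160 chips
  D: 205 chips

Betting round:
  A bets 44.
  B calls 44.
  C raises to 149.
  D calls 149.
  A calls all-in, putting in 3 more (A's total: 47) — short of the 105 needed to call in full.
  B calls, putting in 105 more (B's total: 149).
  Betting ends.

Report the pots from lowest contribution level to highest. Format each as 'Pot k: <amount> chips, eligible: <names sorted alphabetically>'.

Pot 1: 188 chips, eligible: A, B, C, D
Pot 2: 306 chips, eligible: B, C, D

Derivation:
Contributions: A=47, B=149, C=149, D=149
Pot levels (distinct totals of non-folded players): 47, 149
Layer 1-47: 47 each from A, B, C, D = 47*4 = 188 chips; eligible A, B, C, D
Layer 48-149: 102 each from B, C, D = 102*3 = 306 chips; eligible B, C, D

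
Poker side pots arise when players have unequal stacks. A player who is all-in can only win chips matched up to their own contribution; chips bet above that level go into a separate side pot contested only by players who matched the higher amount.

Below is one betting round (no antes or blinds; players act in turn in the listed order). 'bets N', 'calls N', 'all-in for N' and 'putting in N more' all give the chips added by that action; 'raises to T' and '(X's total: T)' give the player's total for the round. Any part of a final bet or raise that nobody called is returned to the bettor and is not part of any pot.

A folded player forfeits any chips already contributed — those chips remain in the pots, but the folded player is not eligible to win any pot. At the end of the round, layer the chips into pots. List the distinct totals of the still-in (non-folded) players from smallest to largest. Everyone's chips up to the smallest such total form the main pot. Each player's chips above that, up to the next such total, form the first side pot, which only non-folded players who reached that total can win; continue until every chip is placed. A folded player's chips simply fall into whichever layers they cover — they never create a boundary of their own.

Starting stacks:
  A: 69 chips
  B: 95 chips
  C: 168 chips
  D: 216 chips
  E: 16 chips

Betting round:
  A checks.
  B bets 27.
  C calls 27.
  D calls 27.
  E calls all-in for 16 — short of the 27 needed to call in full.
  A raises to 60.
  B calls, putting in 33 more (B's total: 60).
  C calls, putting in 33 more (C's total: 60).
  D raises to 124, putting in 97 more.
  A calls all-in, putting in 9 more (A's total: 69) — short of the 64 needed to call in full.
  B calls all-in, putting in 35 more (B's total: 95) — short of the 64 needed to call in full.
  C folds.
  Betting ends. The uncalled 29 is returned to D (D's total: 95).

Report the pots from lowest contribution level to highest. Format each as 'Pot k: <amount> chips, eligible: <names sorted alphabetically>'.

Pot 1: 80 chips, eligible: A, B, D, E
Pot 2: 203 chips, eligible: A, B, D
Pot 3: 52 chips, eligible: B, D

Derivation:
Contributions (after 29 returned to D): A=69, B=95, C=60, D=95, E=16
Folded: C
Pot levels (distinct totals of non-folded players): 16, 69, 95
Layer 1-16: 16 each from A, B, C, D, E = 16*5 = 80 chips; eligible A, B, D, E
Layer 17-69: A 53 + B 53 + C 44 + D 53 = 203 chips; eligible A, B, D
Layer 70-95: 26 each from B, D = 26*2 = 52 chips; eligible B, D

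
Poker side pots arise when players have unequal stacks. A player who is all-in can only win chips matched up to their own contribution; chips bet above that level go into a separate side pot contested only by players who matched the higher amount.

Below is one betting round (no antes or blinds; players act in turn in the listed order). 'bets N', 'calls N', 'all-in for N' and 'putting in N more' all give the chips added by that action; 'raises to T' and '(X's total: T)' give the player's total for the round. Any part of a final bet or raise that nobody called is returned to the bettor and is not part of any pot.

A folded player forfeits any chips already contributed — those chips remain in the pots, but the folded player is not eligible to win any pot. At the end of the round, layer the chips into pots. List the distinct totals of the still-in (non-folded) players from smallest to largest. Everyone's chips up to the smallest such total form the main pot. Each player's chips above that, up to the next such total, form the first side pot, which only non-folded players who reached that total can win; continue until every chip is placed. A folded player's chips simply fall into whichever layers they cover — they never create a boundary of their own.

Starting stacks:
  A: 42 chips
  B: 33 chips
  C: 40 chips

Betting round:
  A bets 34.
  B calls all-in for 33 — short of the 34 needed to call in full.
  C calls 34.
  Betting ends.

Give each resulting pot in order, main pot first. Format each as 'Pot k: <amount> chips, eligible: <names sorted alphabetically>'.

Contributions: A=34, B=33, C=34
Pot levels (distinct totals of non-folded players): 33, 34
Layer 1-33: 33 each from A, B, C = 33*3 = 99 chips; eligible A, B, C
Layer 34-34: 1 each from A, C = 1*2 = 2 chips; eligible A, C

Pot 1: 99 chips, eligible: A, B, C
Pot 2: 2 chips, eligible: A, C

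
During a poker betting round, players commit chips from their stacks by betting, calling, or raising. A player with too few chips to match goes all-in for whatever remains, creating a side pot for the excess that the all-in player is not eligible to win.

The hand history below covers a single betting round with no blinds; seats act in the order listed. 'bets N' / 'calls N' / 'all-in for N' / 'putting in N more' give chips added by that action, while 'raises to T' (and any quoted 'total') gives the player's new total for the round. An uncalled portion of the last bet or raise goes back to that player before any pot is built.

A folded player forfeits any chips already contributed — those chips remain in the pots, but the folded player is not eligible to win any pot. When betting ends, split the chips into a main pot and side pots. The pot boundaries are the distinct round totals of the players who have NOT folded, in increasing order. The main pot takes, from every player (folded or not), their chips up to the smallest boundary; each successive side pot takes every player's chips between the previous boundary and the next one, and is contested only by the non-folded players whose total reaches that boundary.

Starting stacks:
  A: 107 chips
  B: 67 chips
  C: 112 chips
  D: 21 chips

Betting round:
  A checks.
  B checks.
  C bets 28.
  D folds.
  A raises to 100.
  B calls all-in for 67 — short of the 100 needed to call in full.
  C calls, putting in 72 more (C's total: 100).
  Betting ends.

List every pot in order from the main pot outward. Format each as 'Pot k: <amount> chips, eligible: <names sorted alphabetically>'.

Contributions: A=100, B=67, C=100
Folded: D
Pot levels (distinct totals of non-folded players): 67, 100
Layer 1-67: 67 each from A, B, C = 67*3 = 201 chips; eligible A, B, C
Layer 68-100: 33 each from A, C = 33*2 = 66 chips; eligible A, C

Pot 1: 201 chips, eligible: A, B, C
Pot 2: 66 chips, eligible: A, C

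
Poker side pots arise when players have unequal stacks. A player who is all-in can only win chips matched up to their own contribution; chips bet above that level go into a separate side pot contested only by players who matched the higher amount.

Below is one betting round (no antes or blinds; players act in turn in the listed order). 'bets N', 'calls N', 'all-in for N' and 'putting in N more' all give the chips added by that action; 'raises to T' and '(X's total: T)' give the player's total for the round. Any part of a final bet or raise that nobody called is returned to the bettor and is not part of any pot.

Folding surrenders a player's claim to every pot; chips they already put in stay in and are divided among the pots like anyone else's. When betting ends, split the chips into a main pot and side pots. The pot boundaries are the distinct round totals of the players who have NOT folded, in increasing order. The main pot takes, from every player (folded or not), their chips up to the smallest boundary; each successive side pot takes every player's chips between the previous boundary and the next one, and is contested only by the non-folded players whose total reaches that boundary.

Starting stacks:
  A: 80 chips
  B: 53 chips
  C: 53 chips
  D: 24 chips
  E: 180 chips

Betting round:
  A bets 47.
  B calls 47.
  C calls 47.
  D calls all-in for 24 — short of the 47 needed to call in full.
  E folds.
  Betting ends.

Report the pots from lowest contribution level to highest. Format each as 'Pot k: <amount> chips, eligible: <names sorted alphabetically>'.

Pot 1: 96 chips, eligible: A, B, C, D
Pot 2: 69 chips, eligible: A, B, C

Derivation:
Contributions: A=47, B=47, C=47, D=24
Folded: E
Pot levels (distinct totals of non-folded players): 24, 47
Layer 1-24: 24 each from A, B, C, D = 24*4 = 96 chips; eligible A, B, C, D
Layer 25-47: 23 each from A, B, C = 23*3 = 69 chips; eligible A, B, C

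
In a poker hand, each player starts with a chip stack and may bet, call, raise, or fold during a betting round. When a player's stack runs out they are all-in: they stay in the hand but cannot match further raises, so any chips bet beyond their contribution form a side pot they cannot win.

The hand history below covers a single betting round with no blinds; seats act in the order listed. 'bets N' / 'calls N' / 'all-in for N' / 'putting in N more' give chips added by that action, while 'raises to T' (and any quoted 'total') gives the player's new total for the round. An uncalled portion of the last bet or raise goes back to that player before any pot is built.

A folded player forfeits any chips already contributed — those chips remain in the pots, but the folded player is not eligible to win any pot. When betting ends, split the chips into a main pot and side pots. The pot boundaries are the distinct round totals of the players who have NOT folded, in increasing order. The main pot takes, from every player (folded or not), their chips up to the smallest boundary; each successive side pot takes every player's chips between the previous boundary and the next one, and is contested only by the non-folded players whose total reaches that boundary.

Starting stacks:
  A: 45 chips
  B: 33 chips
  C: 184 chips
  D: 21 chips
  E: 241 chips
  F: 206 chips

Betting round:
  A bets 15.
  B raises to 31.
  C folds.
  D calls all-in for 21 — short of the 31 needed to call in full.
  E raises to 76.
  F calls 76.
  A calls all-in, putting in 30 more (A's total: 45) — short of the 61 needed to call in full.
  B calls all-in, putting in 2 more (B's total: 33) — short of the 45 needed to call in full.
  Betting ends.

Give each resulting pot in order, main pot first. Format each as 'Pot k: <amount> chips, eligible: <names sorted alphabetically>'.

Pot 1: 105 chips, eligible: A, B, D, E, F
Pot 2: 48 chips, eligible: A, B, E, F
Pot 3: 36 chips, eligible: A, E, F
Pot 4: 62 chips, eligible: E, F

Derivation:
Contributions: A=45, B=33, D=21, E=76, F=76
Folded: C
Pot levels (distinct totals of non-folded players): 21, 33, 45, 76
Layer 1-21: 21 each from A, B, D, E, F = 21*5 = 105 chips; eligible A, B, D, E, F
Layer 22-33: 12 each from A, B, E, F = 12*4 = 48 chips; eligible A, B, E, F
Layer 34-45: 12 each from A, E, F = 12*3 = 36 chips; eligible A, E, F
Layer 46-76: 31 each from E, F = 31*2 = 62 chips; eligible E, F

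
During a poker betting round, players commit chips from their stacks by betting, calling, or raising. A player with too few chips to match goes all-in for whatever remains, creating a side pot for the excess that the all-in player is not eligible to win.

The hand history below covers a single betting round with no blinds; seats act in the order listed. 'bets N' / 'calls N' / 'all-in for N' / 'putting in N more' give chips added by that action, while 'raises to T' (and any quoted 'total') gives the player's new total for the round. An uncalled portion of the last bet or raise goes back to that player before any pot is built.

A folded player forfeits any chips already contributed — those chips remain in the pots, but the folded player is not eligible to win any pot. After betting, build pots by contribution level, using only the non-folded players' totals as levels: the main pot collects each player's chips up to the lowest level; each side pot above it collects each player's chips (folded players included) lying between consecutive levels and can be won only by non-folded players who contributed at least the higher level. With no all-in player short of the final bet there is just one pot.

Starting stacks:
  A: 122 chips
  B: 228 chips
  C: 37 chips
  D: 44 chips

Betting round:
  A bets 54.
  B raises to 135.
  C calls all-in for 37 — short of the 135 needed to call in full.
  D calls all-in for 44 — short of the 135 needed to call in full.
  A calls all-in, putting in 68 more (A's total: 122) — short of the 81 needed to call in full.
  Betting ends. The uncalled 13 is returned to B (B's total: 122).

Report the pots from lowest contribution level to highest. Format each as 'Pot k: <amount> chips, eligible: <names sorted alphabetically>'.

Contributions (after 13 returned to B): A=122, B=122, C=37, D=44
Pot levels (distinct totals of non-folded players): 37, 44, 122
Layer 1-37: 37 each from A, B, C, D = 37*4 = 148 chips; eligible A, B, C, D
Layer 38-44: 7 each from A, B, D = 7*3 = 21 chips; eligible A, B, D
Layer 45-122: 78 each from A, B = 78*2 = 156 chips; eligible A, B

Pot 1: 148 chips, eligible: A, B, C, D
Pot 2: 21 chips, eligible: A, B, D
Pot 3: 156 chips, eligible: A, B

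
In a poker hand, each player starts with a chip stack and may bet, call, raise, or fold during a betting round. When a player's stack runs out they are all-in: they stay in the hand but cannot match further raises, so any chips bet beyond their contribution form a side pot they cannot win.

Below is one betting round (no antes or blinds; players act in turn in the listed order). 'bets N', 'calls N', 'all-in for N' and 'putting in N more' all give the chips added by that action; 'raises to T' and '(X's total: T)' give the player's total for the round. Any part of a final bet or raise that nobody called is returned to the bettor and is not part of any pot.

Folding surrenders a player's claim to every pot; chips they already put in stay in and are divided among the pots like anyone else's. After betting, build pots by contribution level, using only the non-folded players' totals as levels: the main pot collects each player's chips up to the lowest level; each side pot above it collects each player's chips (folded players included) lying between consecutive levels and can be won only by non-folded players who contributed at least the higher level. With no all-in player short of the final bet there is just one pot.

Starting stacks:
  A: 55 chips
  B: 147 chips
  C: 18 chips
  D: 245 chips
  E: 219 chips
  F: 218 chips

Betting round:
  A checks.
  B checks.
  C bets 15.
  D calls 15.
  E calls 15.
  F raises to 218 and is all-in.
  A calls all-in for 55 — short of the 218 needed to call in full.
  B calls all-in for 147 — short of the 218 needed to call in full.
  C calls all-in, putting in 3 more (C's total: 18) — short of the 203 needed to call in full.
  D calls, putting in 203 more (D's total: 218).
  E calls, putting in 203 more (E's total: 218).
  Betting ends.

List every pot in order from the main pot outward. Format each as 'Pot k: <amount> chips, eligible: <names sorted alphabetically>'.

Pot 1: 108 chips, eligible: A, B, C, D, E, F
Pot 2: 185 chips, eligible: A, B, D, E, F
Pot 3: 368 chips, eligible: B, D, E, F
Pot 4: 213 chips, eligible: D, E, F

Derivation:
Contributions: A=55, B=147, C=18, D=218, E=218, F=218
Pot levels (distinct totals of non-folded players): 18, 55, 147, 218
Layer 1-18: 18 each from A, B, C, D, E, F = 18*6 = 108 chips; eligible A, B, C, D, E, F
Layer 19-55: 37 each from A, B, D, E, F = 37*5 = 185 chips; eligible A, B, D, E, F
Layer 56-147: 92 each from B, D, E, F = 92*4 = 368 chips; eligible B, D, E, F
Layer 148-218: 71 each from D, E, F = 71*3 = 213 chips; eligible D, E, F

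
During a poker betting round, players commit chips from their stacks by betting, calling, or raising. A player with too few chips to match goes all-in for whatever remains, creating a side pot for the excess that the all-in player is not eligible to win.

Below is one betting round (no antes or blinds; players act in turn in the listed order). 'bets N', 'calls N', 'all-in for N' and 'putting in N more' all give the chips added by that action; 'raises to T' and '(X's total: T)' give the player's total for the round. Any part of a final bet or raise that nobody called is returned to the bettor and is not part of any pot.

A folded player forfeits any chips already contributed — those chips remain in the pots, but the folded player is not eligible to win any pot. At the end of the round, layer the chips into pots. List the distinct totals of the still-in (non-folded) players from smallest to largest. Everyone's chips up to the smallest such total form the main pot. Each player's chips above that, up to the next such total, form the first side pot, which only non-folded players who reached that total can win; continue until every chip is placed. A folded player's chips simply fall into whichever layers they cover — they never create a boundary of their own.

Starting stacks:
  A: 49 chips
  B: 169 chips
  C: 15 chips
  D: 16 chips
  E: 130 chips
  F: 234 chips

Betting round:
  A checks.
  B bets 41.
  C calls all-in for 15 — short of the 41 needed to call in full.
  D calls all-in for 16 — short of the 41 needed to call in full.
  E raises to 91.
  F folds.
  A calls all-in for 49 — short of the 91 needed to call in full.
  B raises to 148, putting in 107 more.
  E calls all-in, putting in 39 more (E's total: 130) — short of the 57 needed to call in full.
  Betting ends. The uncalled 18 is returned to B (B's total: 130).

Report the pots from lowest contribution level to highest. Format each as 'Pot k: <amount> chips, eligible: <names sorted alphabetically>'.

Contributions (after 18 returned to B): A=49, B=130, C=15, D=16, E=130
Folded: F
Pot levels (distinct totals of non-folded players): 15, 16, 49, 130
Layer 1-15: 15 each from A, B, C, D, E = 15*5 = 75 chips; eligible A, B, C, D, E
Layer 16-16: 1 each from A, B, D, E = 1*4 = 4 chips; eligible A, B, D, E
Layer 17-49: 33 each from A, B, E = 33*3 = 99 chips; eligible A, B, E
Layer 50-130: 81 each from B, E = 81*2 = 162 chips; eligible B, E

Pot 1: 75 chips, eligible: A, B, C, D, E
Pot 2: 4 chips, eligible: A, B, D, E
Pot 3: 99 chips, eligible: A, B, E
Pot 4: 162 chips, eligible: B, E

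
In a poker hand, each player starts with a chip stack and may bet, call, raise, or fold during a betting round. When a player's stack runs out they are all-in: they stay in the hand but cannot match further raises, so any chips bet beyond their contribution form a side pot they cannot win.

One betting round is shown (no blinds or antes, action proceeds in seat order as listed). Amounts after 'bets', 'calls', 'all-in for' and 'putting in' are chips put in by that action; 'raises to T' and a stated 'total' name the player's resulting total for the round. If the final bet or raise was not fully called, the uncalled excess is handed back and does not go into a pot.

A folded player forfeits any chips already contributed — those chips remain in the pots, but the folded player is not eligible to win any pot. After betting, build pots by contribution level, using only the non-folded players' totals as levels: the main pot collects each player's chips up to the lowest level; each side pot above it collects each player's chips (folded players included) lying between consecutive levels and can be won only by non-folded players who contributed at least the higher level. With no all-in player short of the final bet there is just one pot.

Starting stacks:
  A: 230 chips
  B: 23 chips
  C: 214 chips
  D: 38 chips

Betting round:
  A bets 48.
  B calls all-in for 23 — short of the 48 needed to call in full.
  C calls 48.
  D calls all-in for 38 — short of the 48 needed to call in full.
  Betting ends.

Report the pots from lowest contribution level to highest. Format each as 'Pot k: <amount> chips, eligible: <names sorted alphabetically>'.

Contributions: A=48, B=23, C=48, D=38
Pot levels (distinct totals of non-folded players): 23, 38, 48
Layer 1-23: 23 each from A, B, C, D = 23*4 = 92 chips; eligible A, B, C, D
Layer 24-38: 15 each from A, C, D = 15*3 = 45 chips; eligible A, C, D
Layer 39-48: 10 each from A, C = 10*2 = 20 chips; eligible A, C

Pot 1: 92 chips, eligible: A, B, C, D
Pot 2: 45 chips, eligible: A, C, D
Pot 3: 20 chips, eligible: A, C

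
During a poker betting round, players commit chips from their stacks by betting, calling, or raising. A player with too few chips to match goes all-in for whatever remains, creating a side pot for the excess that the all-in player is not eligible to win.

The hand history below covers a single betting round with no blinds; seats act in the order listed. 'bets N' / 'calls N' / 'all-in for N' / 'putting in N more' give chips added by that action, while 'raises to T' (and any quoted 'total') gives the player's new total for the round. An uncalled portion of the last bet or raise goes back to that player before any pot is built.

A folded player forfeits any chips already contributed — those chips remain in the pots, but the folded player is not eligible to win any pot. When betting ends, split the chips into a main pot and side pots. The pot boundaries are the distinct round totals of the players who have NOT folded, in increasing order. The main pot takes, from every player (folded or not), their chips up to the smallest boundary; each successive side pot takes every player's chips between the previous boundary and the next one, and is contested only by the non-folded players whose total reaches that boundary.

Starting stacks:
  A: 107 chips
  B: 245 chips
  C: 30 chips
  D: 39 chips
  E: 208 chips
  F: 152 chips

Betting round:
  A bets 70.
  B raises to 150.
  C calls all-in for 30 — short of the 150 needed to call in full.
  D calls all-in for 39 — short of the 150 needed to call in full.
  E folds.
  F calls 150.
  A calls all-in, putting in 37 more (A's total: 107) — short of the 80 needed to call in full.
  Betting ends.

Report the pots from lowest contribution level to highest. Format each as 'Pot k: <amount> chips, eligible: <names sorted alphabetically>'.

Pot 1: 150 chips, eligible: A, B, C, D, F
Pot 2: 36 chips, eligible: A, B, D, F
Pot 3: 204 chips, eligible: A, B, F
Pot 4: 86 chips, eligible: B, F

Derivation:
Contributions: A=107, B=150, C=30, D=39, F=150
Folded: E
Pot levels (distinct totals of non-folded players): 30, 39, 107, 150
Layer 1-30: 30 each from A, B, C, D, F = 30*5 = 150 chips; eligible A, B, C, D, F
Layer 31-39: 9 each from A, B, D, F = 9*4 = 36 chips; eligible A, B, D, F
Layer 40-107: 68 each from A, B, F = 68*3 = 204 chips; eligible A, B, F
Layer 108-150: 43 each from B, F = 43*2 = 86 chips; eligible B, F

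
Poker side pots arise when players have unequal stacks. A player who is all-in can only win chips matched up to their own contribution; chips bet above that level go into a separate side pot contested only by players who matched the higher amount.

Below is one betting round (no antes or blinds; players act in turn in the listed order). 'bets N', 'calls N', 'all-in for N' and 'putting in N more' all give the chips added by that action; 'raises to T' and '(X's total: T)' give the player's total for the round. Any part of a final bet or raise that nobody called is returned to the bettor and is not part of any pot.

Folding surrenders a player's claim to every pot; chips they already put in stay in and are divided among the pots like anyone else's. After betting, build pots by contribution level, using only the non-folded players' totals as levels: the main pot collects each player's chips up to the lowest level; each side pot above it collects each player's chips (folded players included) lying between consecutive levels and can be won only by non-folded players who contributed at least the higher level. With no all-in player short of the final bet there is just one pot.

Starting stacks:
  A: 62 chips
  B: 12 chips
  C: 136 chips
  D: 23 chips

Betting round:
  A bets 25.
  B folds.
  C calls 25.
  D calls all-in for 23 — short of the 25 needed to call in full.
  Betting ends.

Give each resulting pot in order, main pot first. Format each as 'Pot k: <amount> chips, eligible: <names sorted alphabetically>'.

Contributions: A=25, C=25, D=23
Folded: B
Pot levels (distinct totals of non-folded players): 23, 25
Layer 1-23: 23 each from A, C, D = 23*3 = 69 chips; eligible A, C, D
Layer 24-25: 2 each from A, C = 2*2 = 4 chips; eligible A, C

Pot 1: 69 chips, eligible: A, C, D
Pot 2: 4 chips, eligible: A, C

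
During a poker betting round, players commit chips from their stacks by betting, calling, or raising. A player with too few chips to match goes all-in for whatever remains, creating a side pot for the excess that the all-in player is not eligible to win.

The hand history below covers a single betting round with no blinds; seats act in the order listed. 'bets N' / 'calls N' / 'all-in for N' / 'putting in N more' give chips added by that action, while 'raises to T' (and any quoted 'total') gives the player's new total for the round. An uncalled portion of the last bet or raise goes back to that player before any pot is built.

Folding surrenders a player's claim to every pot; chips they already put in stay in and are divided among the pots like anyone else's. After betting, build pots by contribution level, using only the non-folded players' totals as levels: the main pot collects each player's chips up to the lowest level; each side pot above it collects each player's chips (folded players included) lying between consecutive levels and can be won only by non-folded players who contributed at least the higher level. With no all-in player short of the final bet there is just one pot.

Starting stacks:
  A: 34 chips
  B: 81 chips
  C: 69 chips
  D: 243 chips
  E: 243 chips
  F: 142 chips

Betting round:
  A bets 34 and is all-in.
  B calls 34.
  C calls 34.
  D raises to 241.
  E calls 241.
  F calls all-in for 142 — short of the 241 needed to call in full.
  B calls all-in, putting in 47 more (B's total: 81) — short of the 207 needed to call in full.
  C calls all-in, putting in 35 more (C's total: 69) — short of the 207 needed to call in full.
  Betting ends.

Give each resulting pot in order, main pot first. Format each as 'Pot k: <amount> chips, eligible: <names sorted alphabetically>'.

Contributions: A=34, B=81, C=69, D=241, E=241, F=142
Pot levels (distinct totals of non-folded players): 34, 69, 81, 142, 241
Layer 1-34: 34 each from A, B, C, D, E, F = 34*6 = 204 chips; eligible A, B, C, D, E, F
Layer 35-69: 35 each from B, C, D, E, F = 35*5 = 175 chips; eligible B, C, D, E, F
Layer 70-81: 12 each from B, D, E, F = 12*4 = 48 chips; eligible B, D, E, F
Layer 82-142: 61 each from D, E, F = 61*3 = 183 chips; eligible D, E, F
Layer 143-241: 99 each from D, E = 99*2 = 198 chips; eligible D, E

Pot 1: 204 chips, eligible: A, B, C, D, E, F
Pot 2: 175 chips, eligible: B, C, D, E, F
Pot 3: 48 chips, eligible: B, D, E, F
Pot 4: 183 chips, eligible: D, E, F
Pot 5: 198 chips, eligible: D, E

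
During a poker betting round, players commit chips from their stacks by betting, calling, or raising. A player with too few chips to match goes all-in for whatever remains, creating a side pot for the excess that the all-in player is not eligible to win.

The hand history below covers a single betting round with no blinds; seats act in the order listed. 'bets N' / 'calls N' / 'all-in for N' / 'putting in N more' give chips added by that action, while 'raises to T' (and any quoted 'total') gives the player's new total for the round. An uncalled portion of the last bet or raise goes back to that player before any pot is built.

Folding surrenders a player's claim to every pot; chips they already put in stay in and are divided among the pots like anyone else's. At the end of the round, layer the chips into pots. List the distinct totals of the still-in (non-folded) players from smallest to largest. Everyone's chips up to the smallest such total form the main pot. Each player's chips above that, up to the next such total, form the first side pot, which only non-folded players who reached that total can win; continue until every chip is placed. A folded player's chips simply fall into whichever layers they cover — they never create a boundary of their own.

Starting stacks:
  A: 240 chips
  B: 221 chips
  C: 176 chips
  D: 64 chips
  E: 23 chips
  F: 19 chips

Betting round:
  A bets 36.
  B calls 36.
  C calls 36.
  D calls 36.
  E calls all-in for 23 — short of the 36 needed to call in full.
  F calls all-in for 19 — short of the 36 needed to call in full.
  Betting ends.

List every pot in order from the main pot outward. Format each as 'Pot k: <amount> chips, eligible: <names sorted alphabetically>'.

Pot 1: 114 chips, eligible: A, B, C, D, E, F
Pot 2: 20 chips, eligible: A, B, C, D, E
Pot 3: 52 chips, eligible: A, B, C, D

Derivation:
Contributions: A=36, B=36, C=36, D=36, E=23, F=19
Pot levels (distinct totals of non-folded players): 19, 23, 36
Layer 1-19: 19 each from A, B, C, D, E, F = 19*6 = 114 chips; eligible A, B, C, D, E, F
Layer 20-23: 4 each from A, B, C, D, E = 4*5 = 20 chips; eligible A, B, C, D, E
Layer 24-36: 13 each from A, B, C, D = 13*4 = 52 chips; eligible A, B, C, D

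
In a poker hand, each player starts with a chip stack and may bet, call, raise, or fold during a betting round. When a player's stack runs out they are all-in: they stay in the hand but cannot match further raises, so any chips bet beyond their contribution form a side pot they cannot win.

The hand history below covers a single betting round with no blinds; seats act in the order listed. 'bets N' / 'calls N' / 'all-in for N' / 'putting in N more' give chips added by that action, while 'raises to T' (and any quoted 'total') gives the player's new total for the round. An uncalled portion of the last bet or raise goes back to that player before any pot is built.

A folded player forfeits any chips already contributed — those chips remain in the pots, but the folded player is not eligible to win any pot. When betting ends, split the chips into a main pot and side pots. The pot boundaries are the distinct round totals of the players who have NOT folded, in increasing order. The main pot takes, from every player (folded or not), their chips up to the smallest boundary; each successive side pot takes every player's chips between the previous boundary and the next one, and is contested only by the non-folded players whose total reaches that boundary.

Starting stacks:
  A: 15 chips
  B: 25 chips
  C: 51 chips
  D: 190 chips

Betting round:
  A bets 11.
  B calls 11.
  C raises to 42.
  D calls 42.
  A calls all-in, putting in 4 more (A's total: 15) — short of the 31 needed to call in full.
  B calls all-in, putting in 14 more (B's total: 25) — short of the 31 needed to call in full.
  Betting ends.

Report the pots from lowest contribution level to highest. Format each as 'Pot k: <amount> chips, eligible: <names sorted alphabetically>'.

Contributions: A=15, B=25, C=42, D=42
Pot levels (distinct totals of non-folded players): 15, 25, 42
Layer 1-15: 15 each from A, B, C, D = 15*4 = 60 chips; eligible A, B, C, D
Layer 16-25: 10 each from B, C, D = 10*3 = 30 chips; eligible B, C, D
Layer 26-42: 17 each from C, D = 17*2 = 34 chips; eligible C, D

Pot 1: 60 chips, eligible: A, B, C, D
Pot 2: 30 chips, eligible: B, C, D
Pot 3: 34 chips, eligible: C, D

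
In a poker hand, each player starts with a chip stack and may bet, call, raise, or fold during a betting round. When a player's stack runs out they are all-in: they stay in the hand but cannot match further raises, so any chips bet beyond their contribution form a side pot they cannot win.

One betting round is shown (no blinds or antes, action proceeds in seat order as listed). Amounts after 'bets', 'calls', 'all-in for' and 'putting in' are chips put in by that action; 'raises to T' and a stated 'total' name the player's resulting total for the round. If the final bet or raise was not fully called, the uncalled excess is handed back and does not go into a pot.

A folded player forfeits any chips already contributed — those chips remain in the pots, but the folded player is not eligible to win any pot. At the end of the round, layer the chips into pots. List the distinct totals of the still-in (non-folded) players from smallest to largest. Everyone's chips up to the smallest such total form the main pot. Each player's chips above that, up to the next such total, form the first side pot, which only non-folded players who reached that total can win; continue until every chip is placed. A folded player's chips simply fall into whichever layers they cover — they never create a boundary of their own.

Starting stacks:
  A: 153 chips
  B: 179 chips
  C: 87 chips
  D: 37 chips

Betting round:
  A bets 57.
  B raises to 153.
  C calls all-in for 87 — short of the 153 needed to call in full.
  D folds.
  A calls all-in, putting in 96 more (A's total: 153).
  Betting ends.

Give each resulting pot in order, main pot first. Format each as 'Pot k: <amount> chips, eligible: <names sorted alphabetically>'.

Contributions: A=153, B=153, C=87
Folded: D
Pot levels (distinct totals of non-folded players): 87, 153
Layer 1-87: 87 each from A, B, C = 87*3 = 261 chips; eligible A, B, C
Layer 88-153: 66 each from A, B = 66*2 = 132 chips; eligible A, B

Pot 1: 261 chips, eligible: A, B, C
Pot 2: 132 chips, eligible: A, B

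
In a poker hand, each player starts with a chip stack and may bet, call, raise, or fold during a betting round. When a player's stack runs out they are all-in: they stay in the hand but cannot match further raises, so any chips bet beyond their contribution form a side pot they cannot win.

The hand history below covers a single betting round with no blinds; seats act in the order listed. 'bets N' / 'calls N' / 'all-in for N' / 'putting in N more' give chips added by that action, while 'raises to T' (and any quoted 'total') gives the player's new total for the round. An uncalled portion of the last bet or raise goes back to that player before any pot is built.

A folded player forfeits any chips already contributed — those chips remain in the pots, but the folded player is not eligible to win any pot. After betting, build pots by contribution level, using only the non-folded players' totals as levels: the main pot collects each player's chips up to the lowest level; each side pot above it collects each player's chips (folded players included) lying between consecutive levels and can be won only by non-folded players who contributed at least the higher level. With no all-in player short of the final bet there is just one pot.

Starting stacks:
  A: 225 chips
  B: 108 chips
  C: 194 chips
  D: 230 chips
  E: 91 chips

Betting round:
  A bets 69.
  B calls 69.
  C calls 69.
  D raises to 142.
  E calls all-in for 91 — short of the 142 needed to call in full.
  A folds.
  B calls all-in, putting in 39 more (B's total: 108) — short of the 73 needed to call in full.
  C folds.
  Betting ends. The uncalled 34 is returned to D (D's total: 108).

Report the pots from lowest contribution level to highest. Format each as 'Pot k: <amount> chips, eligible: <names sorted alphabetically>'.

Pot 1: 411 chips, eligible: B, D, E
Pot 2: 34 chips, eligible: B, D

Derivation:
Contributions (after 34 returned to D): A=69, B=108, C=69, D=108, E=91
Folded: A, C
Pot levels (distinct totals of non-folded players): 91, 108
Layer 1-91: A 69 + B 91 + C 69 + D 91 + E 91 = 411 chips; eligible B, D, E
Layer 92-108: 17 each from B, D = 17*2 = 34 chips; eligible B, D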